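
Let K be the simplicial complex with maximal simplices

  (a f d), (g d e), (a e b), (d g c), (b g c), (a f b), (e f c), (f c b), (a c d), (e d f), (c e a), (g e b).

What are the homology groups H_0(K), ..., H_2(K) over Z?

Order the vertices as a < b < c < d < e < f < g. Listing each simplex with vertices in this order, K has dimension 2 with simplices:

  0-simplices (7): a, b, c, d, e, f, g
  1-simplices (18): ab, ac, ad, ae, af, bc, be, bf, bg, cd, ce, cf, cg, de, df, dg, ef, eg
  2-simplices (12): abe, abf, acd, ace, adf, bcf, bcg, beg, cdg, cef, def, deg

Hence C_0 ≅ Z^7, C_1 ≅ Z^18, C_2 ≅ Z^12.

The boundary map ∂_1: C_1 → C_0 is given by ∂[p,q] = [q] − [p].
The 7×18 boundary matrix has rank 6 and Smith normal form diag(1,1,1,1,1,1).

∂_2: C_2 → C_1 maps a triangle to the signed sum of its edges. For instance
  ∂abe = be − ae + ab,
  ∂adf = df − af + ad.
The resulting 18×12 matrix has rank 12, and its Smith normal form has invariant factors (1,1,1,1,1,1,1,1,1,1,1,2).

Reading off H_k = ker ∂_k / im ∂_{k+1}:

  H_0: rank C_0 − rank ∂_1 = 7 − 6 = 1, and the invariant factors of ∂_1 are all 1, so H_0 = Z.
  H_1: rank ker ∂_1 − rank ∂_2 = (18 − 6) − 12 = 0, and ∂_2 has invariant factor 2 > 1, so H_1 = Z/2.
  H_2: rank ker ∂_2 − rank ∂_3 = (12 − 12) − 0 = 0, and there is no ∂_3, so H_2 = 0.

H_0 ≅ Z,  H_1 ≅ Z/2,  H_2 = 0.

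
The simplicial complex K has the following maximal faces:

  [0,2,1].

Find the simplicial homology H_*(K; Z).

We work with the vertex ordering 0 < 1 < 2. The simplices of K, each written with vertices in increasing order, are:

  0-simplices (3): [0], [1], [2]
  1-simplices (3): [0,1], [0,2], [1,2]
  2-simplices (1): [0,1,2]

giving chain groups C_0 ≅ Z^3, C_1 ≅ Z^3, C_2 ≅ Z^1.

The boundary map ∂_1: C_1 → C_0 sends each edge [p,q] (with p < q) to q − p. For instance
  ∂[0,2] = [2] − [0].
The resulting 3×3 matrix has rank 2, and its Smith normal form has invariant factors (1,1).

The boundary map ∂_2: C_2 → C_1 acts by ∂[p,q,r] = [q,r] − [p,r] + [p,q]. For instance
  ∂[0,1,2] = [1,2] − [0,2] + [0,1].
The 3×1 boundary matrix has rank 1 and Smith normal form diag(1).

Computing H_k = (kernel of ∂_k) / (image of ∂_{k+1}):

  H_0: rank C_0 − rank ∂_1 = 3 − 2 = 1, and the invariant factors of ∂_1 are all 1, so H_0 = Z.
  H_1: rank ker ∂_1 − rank ∂_2 = (3 − 2) − 1 = 0, and the invariant factors of ∂_2 are all 1, so H_1 = 0.
  H_2: rank ker ∂_2 − rank ∂_3 = (1 − 1) − 0 = 0, and there is no ∂_3, so H_2 = 0.

H_0 ≅ Z,  H_1 = 0,  H_2 = 0.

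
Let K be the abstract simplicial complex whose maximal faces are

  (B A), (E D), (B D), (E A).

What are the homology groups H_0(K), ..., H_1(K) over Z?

H_0 = Z,  H_1 = Z.

Fix the vertex order A < B < D < E and write every simplex with vertices in increasing order. Then dim K = 1 and the simplices of K are:

  0-simplices (4): A, B, D, E
  1-simplices (4): AB, AE, BD, DE

Hence C_0 ≅ Z^4, C_1 ≅ Z^4.

Boundary ∂_1: C_1 → C_0 maps an edge to its endpoints' difference, ∂[p,q] = q − p.
The resulting 4×4 matrix has rank 3, and its Smith normal form has invariant factors (1,1,1).

From H_k ≅ ker(∂_k) / im(∂_{k+1}) we obtain:

  H_0: rank C_0 − rank ∂_1 = 4 − 3 = 1, and the invariant factors of ∂_1 are all 1, so H_0 = Z.
  H_1: rank ker ∂_1 − rank ∂_2 = (4 − 3) − 0 = 1, and there is no ∂_2, so H_1 = Z.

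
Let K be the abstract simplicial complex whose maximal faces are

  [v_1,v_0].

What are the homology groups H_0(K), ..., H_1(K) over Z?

Fix the vertex order v_0 < v_1 and write every simplex with vertices in increasing order. Then dim K = 1 and the simplices of K are:

  0-simplices (2): [v_0], [v_1]
  1-simplices (1): [v_0,v_1]

Hence C_0 ≅ Z^2, C_1 ≅ Z^1.

Boundary ∂_1: C_1 → C_0 maps an edge to its endpoints' difference, ∂[p,q] = q − p. For instance
  ∂[v_0,v_1] = [v_1] − [v_0].
As a 2×1 matrix over Z this has rank 1, with invariant factors (1).

Computing H_k = (kernel of ∂_k) / (image of ∂_{k+1}):

  H_0: rank C_0 − rank ∂_1 = 2 − 1 = 1, and the invariant factors of ∂_1 are all 1, so H_0 ≅ Z.
  H_1: rank ker ∂_1 − rank ∂_2 = (1 − 1) − 0 = 0, and there is no ∂_2, so H_1 ≅ 0.

As a check, the Euler characteristic is 2 − 1 = 1, which agrees with 1 − 0 = 1.

H_0 = Z,  H_1 = 0.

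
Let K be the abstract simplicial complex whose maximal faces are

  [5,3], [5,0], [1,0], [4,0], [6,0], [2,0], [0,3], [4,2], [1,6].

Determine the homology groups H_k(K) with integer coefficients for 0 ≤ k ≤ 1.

H_0 ≅ Z,  H_1 ≅ Z^3.

We work with the vertex ordering 0 < 1 < 2 < 3 < 4 < 5 < 6. The simplices of K, each written with vertices in increasing order, are:

  0-simplices (7): [0], [1], [2], [3], [4], [5], [6]
  1-simplices (9): [0,1], [0,2], [0,3], [0,4], [0,5], [0,6], [1,6], [2,4], [3,5]

so the chain groups are C_0 ≅ Z^7, C_1 ≅ Z^9.

∂_1: C_1 → C_0 is given by ∂[p,q] = [q] − [p].
This gives a 7×9 integer matrix of rank 6; reducing to Smith normal form yields diagonal entries (1,1,1,1,1,1).

Now H_k = ker ∂_k / im ∂_{k+1}, so:

  H_0: rank C_0 − rank ∂_1 = 7 − 6 = 1, and the invariant factors of ∂_1 are all 1, so H_0 ≅ Z.
  H_1: rank ker ∂_1 − rank ∂_2 = (9 − 6) − 0 = 3, and there is no ∂_2, so H_1 ≅ Z^3.

As a check, the Euler characteristic is 7 − 9 = -2, which agrees with 1 − 3 = -2.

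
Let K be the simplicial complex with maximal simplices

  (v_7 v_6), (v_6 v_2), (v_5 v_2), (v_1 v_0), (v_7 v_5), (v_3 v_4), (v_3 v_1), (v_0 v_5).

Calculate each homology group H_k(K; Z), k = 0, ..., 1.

Take the total order v_0 < v_1 < v_2 < v_3 < v_4 < v_5 < v_6 < v_7 on the vertex set. Then K (dimension 1) consists of the simplices:

  0-simplices (8): [v_0], [v_1], [v_2], [v_3], [v_4], [v_5], [v_6], [v_7]
  1-simplices (8): [v_0,v_1], [v_0,v_5], [v_1,v_3], [v_2,v_5], [v_2,v_6], [v_3,v_4], [v_5,v_7], [v_6,v_7]

giving chain groups C_0 ≅ Z^8, C_1 ≅ Z^8.

Boundary ∂_1: C_1 → C_0 is given by ∂[p,q] = [q] − [p]. For instance
  ∂[v_1,v_3] = [v_3] − [v_1].
The 8×8 boundary matrix has rank 7 and Smith normal form diag(1,1,1,1,1,1,1).

Computing H_k = (kernel of ∂_k) / (image of ∂_{k+1}):

  H_0: rank C_0 − rank ∂_1 = 8 − 7 = 1, and the invariant factors of ∂_1 are all 1, so H_0 ≅ Z.
  H_1: rank ker ∂_1 − rank ∂_2 = (8 − 7) − 0 = 1, and there is no ∂_2, so H_1 ≅ Z.

H_0 = Z,  H_1 = Z.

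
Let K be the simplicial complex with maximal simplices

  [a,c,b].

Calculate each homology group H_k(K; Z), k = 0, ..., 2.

Order the vertices as a < b < c. Listing each simplex with vertices in this order, K has dimension 2 with simplices:

  0-simplices (3): a, b, c
  1-simplices (3): ab, ac, bc
  2-simplices (1): abc

so the chain groups are C_0 ≅ Z^3, C_1 ≅ Z^3, C_2 ≅ Z^1.

Boundary ∂_1: C_1 → C_0 maps an edge to its endpoints' difference, ∂[p,q] = q − p. For instance
  ∂bc = c − b.
The 3×3 boundary matrix has rank 2 and Smith normal form diag(1,1).

Boundary ∂_2: C_2 → C_1 maps a triangle to the signed sum of its edges. For instance
  ∂abc = bc − ac + ab.
The resulting 3×1 matrix has rank 1, and its Smith normal form has invariant factors (1).

From H_k ≅ ker(∂_k) / im(∂_{k+1}) we obtain:

  H_0: rank C_0 − rank ∂_1 = 3 − 2 = 1, and the invariant factors of ∂_1 are all 1, so H_0 ≅ Z.
  H_1: rank ker ∂_1 − rank ∂_2 = (3 − 2) − 1 = 0, and the invariant factors of ∂_2 are all 1, so H_1 ≅ 0.
  H_2: rank ker ∂_2 − rank ∂_3 = (1 − 1) − 0 = 0, and there is no ∂_3, so H_2 ≅ 0.

(K is a triangulation of the 2-simplex.)

H_0 = Z,  H_1 = 0,  H_2 = 0.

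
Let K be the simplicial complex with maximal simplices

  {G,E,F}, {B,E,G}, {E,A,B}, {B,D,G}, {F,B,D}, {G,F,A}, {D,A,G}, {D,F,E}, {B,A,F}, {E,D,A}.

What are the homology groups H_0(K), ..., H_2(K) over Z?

We work with the vertex ordering A < B < D < E < F < G. The simplices of K, each written with vertices in increasing order, are:

  0-simplices (6): A, B, D, E, F, G
  1-simplices (15): AB, AD, AE, AF, AG, BD, BE, BF, BG, DE, DF, DG, EF, EG, FG
  2-simplices (10): ABE, ABF, ADE, ADG, AFG, BDF, BDG, BEG, DEF, EFG

Hence C_0 ≅ Z^6, C_1 ≅ Z^15, C_2 ≅ Z^10.

The boundary map ∂_1: C_1 → C_0 is given by ∂[p,q] = [q] − [p]. For instance
  ∂EF = F − E.
As a 6×15 matrix over Z this has rank 5, with invariant factors (1,1,1,1,1).

Boundary ∂_2: C_2 → C_1 acts by ∂[p,q,r] = [q,r] − [p,r] + [p,q]. For instance
  ∂ADE = DE − AE + AD,
  ∂BDF = DF − BF + BD.
The 15×10 boundary matrix has rank 10 and Smith normal form diag(1,1,1,1,1,1,1,1,1,2).

Computing H_k = (kernel of ∂_k) / (image of ∂_{k+1}):

  H_0: rank C_0 − rank ∂_1 = 6 − 5 = 1, and the invariant factors of ∂_1 are all 1, so H_0 ≅ Z.
  H_1: rank ker ∂_1 − rank ∂_2 = (15 − 5) − 10 = 0, and ∂_2 has invariant factor 2 > 1, so H_1 ≅ Z/2.
  H_2: rank ker ∂_2 − rank ∂_3 = (10 − 10) − 0 = 0, and there is no ∂_3, so H_2 ≅ 0.

H_0 = Z,  H_1 = Z/2,  H_2 = 0.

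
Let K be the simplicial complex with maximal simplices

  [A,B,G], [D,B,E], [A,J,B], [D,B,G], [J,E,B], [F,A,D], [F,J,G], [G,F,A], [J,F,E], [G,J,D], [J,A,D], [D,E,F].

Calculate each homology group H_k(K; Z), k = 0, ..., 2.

We work with the vertex ordering A < B < D < E < F < G < J. The simplices of K, each written with vertices in increasing order, are:

  0-simplices (7): A, B, D, E, F, G, J
  1-simplices (18): AB, AD, AF, AG, AJ, BD, BE, BG, BJ, DE, DF, DG, DJ, EF, EJ, FG, FJ, GJ
  2-simplices (12): ABG, ABJ, ADF, ADJ, AFG, BDE, BDG, BEJ, DEF, DGJ, EFJ, FGJ

giving chain groups C_0 ≅ Z^7, C_1 ≅ Z^18, C_2 ≅ Z^12.

Boundary ∂_1: C_1 → C_0 sends each edge [p,q] (with p < q) to q − p.
The 7×18 boundary matrix has rank 6 and Smith normal form diag(1,1,1,1,1,1).

∂_2: C_2 → C_1 sends each 2-simplex [p,q,r] to [q,r] − [p,r] + [p,q]. For instance
  ∂ADF = DF − AF + AD,
  ∂ABG = BG − AG + AB.
The resulting 18×12 matrix has rank 12, and its Smith normal form has invariant factors (1,1,1,1,1,1,1,1,1,1,1,2).

Now H_k = ker ∂_k / im ∂_{k+1}, so:

  H_0: rank C_0 − rank ∂_1 = 7 − 6 = 1, and the invariant factors of ∂_1 are all 1, so H_0 = Z.
  H_1: rank ker ∂_1 − rank ∂_2 = (18 − 6) − 12 = 0, and ∂_2 has invariant factor 2 > 1, so H_1 = Z/2.
  H_2: rank ker ∂_2 − rank ∂_3 = (12 − 12) − 0 = 0, and there is no ∂_3, so H_2 = 0.

H_0 ≅ Z,  H_1 ≅ Z/2,  H_2 = 0.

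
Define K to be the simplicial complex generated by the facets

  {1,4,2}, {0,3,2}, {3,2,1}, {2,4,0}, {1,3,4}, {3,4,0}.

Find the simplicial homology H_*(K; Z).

H_0 ≅ Z,  H_1 = 0,  H_2 ≅ Z.

Fix the vertex order 0 < 1 < 2 < 3 < 4 and write every simplex with vertices in increasing order. Then dim K = 2 and the simplices of K are:

  0-simplices (5): [0], [1], [2], [3], [4]
  1-simplices (9): [0,2], [0,3], [0,4], [1,2], [1,3], [1,4], [2,3], [2,4], [3,4]
  2-simplices (6): [0,2,3], [0,2,4], [0,3,4], [1,2,3], [1,2,4], [1,3,4]

so the chain groups are C_0 ≅ Z^5, C_1 ≅ Z^9, C_2 ≅ Z^6.

The boundary map ∂_1: C_1 → C_0 maps an edge to its endpoints' difference, ∂[p,q] = q − p. For instance
  ∂[1,3] = [3] − [1].
This gives a 5×9 integer matrix of rank 4; reducing to Smith normal form yields diagonal entries (1,1,1,1).

The boundary map ∂_2: C_2 → C_1 maps a triangle to the signed sum of its edges. For instance
  ∂[0,3,4] = [3,4] − [0,4] + [0,3],
  ∂[1,2,4] = [2,4] − [1,4] + [1,2].
This gives a 9×6 integer matrix of rank 5; reducing to Smith normal form yields diagonal entries (1,1,1,1,1).

Computing H_k = (kernel of ∂_k) / (image of ∂_{k+1}):

  H_0: rank C_0 − rank ∂_1 = 5 − 4 = 1, and the invariant factors of ∂_1 are all 1, so H_0 = Z.
  H_1: rank ker ∂_1 − rank ∂_2 = (9 − 4) − 5 = 0, and the invariant factors of ∂_2 are all 1, so H_1 = 0.
  H_2: rank ker ∂_2 − rank ∂_3 = (6 − 5) − 0 = 1, and there is no ∂_3, so H_2 = Z.

(K is a triangulation of the 2-sphere S^2.)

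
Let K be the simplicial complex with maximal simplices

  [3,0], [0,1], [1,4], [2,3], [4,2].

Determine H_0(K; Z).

H_0 ≅ Z.

K has 5 vertices, 5 edges.
rank ∂_0 = 0, rank ∂_1 = 4 ⇒ b_0 = 5 − 0 − 4 = 1; all invariant factors of ∂_1 are 1 so no torsion. So H_0 = Z.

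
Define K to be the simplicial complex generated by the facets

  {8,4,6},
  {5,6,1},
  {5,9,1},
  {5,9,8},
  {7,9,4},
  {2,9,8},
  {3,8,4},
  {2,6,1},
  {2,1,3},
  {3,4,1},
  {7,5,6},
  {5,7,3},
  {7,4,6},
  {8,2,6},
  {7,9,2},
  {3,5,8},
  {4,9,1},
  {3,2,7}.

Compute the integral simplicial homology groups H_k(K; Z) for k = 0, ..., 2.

H_0 ≅ Z,  H_1 ≅ Z^2,  H_2 ≅ Z.

Order the vertices as 1 < 2 < 3 < 4 < 5 < 6 < 7 < 8 < 9. Listing each simplex with vertices in this order, K has dimension 2 with simplices:

  0-simplices (9): [1], [2], [3], [4], [5], [6], [7], [8], [9]
  1-simplices (27): (27 of them)
  2-simplices (18): [1,2,3], [1,2,6], [1,3,4], [1,4,9], [1,5,6], [1,5,9], [2,3,7], [2,6,8], [2,7,9], [2,8,9], [3,4,8], [3,5,7], [3,5,8], [4,6,7], [4,6,8], [4,7,9], [5,6,7], [5,8,9]

giving chain groups C_0 ≅ Z^9, C_1 ≅ Z^27, C_2 ≅ Z^18.

∂_1: C_1 → C_0 maps an edge to its endpoints' difference, ∂[p,q] = q − p. For instance
  ∂[3,8] = [8] − [3].
This gives a 9×27 integer matrix of rank 8; reducing to Smith normal form yields diagonal entries (1,1,1,1,1,1,1,1).

Boundary ∂_2: C_2 → C_1 maps a triangle to the signed sum of its edges. For instance
  ∂[5,6,7] = [6,7] − [5,7] + [5,6],
  ∂[5,8,9] = [8,9] − [5,9] + [5,8].
This gives a 27×18 integer matrix of rank 17; reducing to Smith normal form yields diagonal entries (1,1,1,1,1,1,1,1,1,1,1,1,1,1,1,1,1).

Computing H_k = (kernel of ∂_k) / (image of ∂_{k+1}):

  H_0: rank C_0 − rank ∂_1 = 9 − 8 = 1, and the invariant factors of ∂_1 are all 1, so H_0 ≅ Z.
  H_1: rank ker ∂_1 − rank ∂_2 = (27 − 8) − 17 = 2, and the invariant factors of ∂_2 are all 1, so H_1 ≅ Z^2.
  H_2: rank ker ∂_2 − rank ∂_3 = (18 − 17) − 0 = 1, and there is no ∂_3, so H_2 ≅ Z.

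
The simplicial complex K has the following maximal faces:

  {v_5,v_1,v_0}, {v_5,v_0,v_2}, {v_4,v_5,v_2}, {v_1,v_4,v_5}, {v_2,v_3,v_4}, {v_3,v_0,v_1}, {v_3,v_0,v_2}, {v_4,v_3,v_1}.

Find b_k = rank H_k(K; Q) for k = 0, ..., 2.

Order the vertices as v_0 < v_1 < v_2 < v_3 < v_4 < v_5. Listing each simplex with vertices in this order, K has dimension 2 with simplices:

  0-simplices (6): [v_0], [v_1], [v_2], [v_3], [v_4], [v_5]
  1-simplices (12): [v_0,v_1], [v_0,v_2], [v_0,v_3], [v_0,v_5], [v_1,v_3], [v_1,v_4], [v_1,v_5], [v_2,v_3], [v_2,v_4], [v_2,v_5], [v_3,v_4], [v_4,v_5]
  2-simplices (8): [v_0,v_1,v_3], [v_0,v_1,v_5], [v_0,v_2,v_3], [v_0,v_2,v_5], [v_1,v_3,v_4], [v_1,v_4,v_5], [v_2,v_3,v_4], [v_2,v_4,v_5]

giving chain groups C_0 ≅ Z^6, C_1 ≅ Z^12, C_2 ≅ Z^8.

Boundary ∂_1: C_1 → C_0 is given by ∂[p,q] = [q] − [p].
The resulting 6×12 matrix has rank 5, and its Smith normal form has invariant factors (1,1,1,1,1).

Boundary ∂_2: C_2 → C_1 sends each 2-simplex [p,q,r] to [q,r] − [p,r] + [p,q]. For instance
  ∂[v_1,v_3,v_4] = [v_3,v_4] − [v_1,v_4] + [v_1,v_3],
  ∂[v_0,v_1,v_3] = [v_1,v_3] − [v_0,v_3] + [v_0,v_1].
The 12×8 boundary matrix has rank 7 and Smith normal form diag(1,1,1,1,1,1,1).

Reading off H_k = ker ∂_k / im ∂_{k+1}:

  H_0: rank C_0 − rank ∂_1 = 6 − 5 = 1, and the invariant factors of ∂_1 are all 1, so H_0 ≅ Z.
  H_1: rank ker ∂_1 − rank ∂_2 = (12 − 5) − 7 = 0, and the invariant factors of ∂_2 are all 1, so H_1 ≅ 0.
  H_2: rank ker ∂_2 − rank ∂_3 = (8 − 7) − 0 = 1, and there is no ∂_3, so H_2 ≅ Z.

As a check, the Euler characteristic is 6 − 12 + 8 = 2, which agrees with 1 − 0 + 1 = 2.
(K is a triangulation of the 2-sphere S^2.)

Hence the Betti numbers are b_0 = 1, b_1 = 0, b_2 = 1.

b_0 = 1, b_1 = 0, b_2 = 1.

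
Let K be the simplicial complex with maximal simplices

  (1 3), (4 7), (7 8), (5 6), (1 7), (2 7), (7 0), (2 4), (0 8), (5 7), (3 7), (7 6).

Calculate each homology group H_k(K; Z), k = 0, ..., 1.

Take the total order 0 < 1 < 2 < 3 < 4 < 5 < 6 < 7 < 8 on the vertex set. Then K (dimension 1) consists of the simplices:

  0-simplices (9): [0], [1], [2], [3], [4], [5], [6], [7], [8]
  1-simplices (12): [0,7], [0,8], [1,3], [1,7], [2,4], [2,7], [3,7], [4,7], [5,6], [5,7], [6,7], [7,8]

Hence C_0 ≅ Z^9, C_1 ≅ Z^12.

Boundary ∂_1: C_1 → C_0 sends each edge [p,q] (with p < q) to q − p. For instance
  ∂[3,7] = [7] − [3].
The resulting 9×12 matrix has rank 8, and its Smith normal form has invariant factors (1,1,1,1,1,1,1,1).

From H_k ≅ ker(∂_k) / im(∂_{k+1}) we obtain:

  H_0: rank C_0 − rank ∂_1 = 9 − 8 = 1, and the invariant factors of ∂_1 are all 1, so H_0 = Z.
  H_1: rank ker ∂_1 − rank ∂_2 = (12 − 8) − 0 = 4, and there is no ∂_2, so H_1 = Z^4.

As a check, the Euler characteristic is 9 − 12 = -3, which agrees with 1 − 4 = -3.

H_0 ≅ Z,  H_1 ≅ Z^4.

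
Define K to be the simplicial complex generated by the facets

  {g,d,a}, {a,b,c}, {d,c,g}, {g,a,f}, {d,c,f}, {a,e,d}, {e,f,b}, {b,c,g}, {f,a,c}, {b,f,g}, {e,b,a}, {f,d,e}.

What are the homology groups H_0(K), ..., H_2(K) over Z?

Order the vertices as a < b < c < d < e < f < g. Listing each simplex with vertices in this order, K has dimension 2 with simplices:

  0-simplices (7): a, b, c, d, e, f, g
  1-simplices (18): ab, ac, ad, ae, af, ag, bc, be, bf, bg, cd, cf, cg, de, df, dg, ef, fg
  2-simplices (12): abc, abe, acf, ade, adg, afg, bcg, bef, bfg, cdf, cdg, def

giving chain groups C_0 ≅ Z^7, C_1 ≅ Z^18, C_2 ≅ Z^12.

The boundary map ∂_1: C_1 → C_0 sends each edge [p,q] (with p < q) to q − p. For instance
  ∂ac = c − a.
The resulting 7×18 matrix has rank 6, and its Smith normal form has invariant factors (1,1,1,1,1,1).

The boundary map ∂_2: C_2 → C_1 maps a triangle to the signed sum of its edges. For instance
  ∂cdg = dg − cg + cd,
  ∂bfg = fg − bg + bf.
As a 18×12 matrix over Z this has rank 12, with invariant factors (1,1,1,1,1,1,1,1,1,1,1,2).

Now H_k = ker ∂_k / im ∂_{k+1}, so:

  H_0: rank C_0 − rank ∂_1 = 7 − 6 = 1, and the invariant factors of ∂_1 are all 1, so H_0 = Z.
  H_1: rank ker ∂_1 − rank ∂_2 = (18 − 6) − 12 = 0, and ∂_2 has invariant factor 2 > 1, so H_1 = Z/2Z.
  H_2: rank ker ∂_2 − rank ∂_3 = (12 − 12) − 0 = 0, and there is no ∂_3, so H_2 = 0.

H_0 ≅ Z,  H_1 ≅ Z/2Z,  H_2 = 0.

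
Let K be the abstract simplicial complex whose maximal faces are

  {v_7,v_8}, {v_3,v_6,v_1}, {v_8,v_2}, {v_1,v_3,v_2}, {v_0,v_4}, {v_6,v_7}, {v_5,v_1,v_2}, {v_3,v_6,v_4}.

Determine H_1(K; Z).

We work with the vertex ordering v_0 < v_1 < v_2 < v_3 < v_4 < v_5 < v_6 < v_7 < v_8. The simplices of K, each written with vertices in increasing order, are:

  0-simplices (9): [v_0], [v_1], [v_2], [v_3], [v_4], [v_5], [v_6], [v_7], [v_8]
  1-simplices (13): [v_0,v_4], [v_1,v_2], [v_1,v_3], [v_1,v_5], [v_1,v_6], [v_2,v_3], [v_2,v_5], [v_2,v_8], [v_3,v_4], [v_3,v_6], [v_4,v_6], [v_6,v_7], [v_7,v_8]
  2-simplices (4): [v_1,v_2,v_3], [v_1,v_2,v_5], [v_1,v_3,v_6], [v_3,v_4,v_6]

Hence C_0 ≅ Z^9, C_1 ≅ Z^13, C_2 ≅ Z^4.

The boundary map ∂_1: C_1 → C_0 maps an edge to its endpoints' difference, ∂[p,q] = q − p. For instance
  ∂[v_3,v_4] = [v_4] − [v_3].
The resulting 9×13 matrix has rank 8, and its Smith normal form has invariant factors (1,1,1,1,1,1,1,1).

Boundary ∂_2: C_2 → C_1 maps a triangle to the signed sum of its edges. For instance
  ∂[v_1,v_2,v_3] = [v_2,v_3] − [v_1,v_3] + [v_1,v_2],
  ∂[v_1,v_2,v_5] = [v_2,v_5] − [v_1,v_5] + [v_1,v_2].
The 13×4 boundary matrix has rank 4 and Smith normal form diag(1,1,1,1).

Now H_k = ker ∂_k / im ∂_{k+1}, so:

  H_1: rank ker ∂_1 − rank ∂_2 = (13 − 8) − 4 = 1, and the invariant factors of ∂_2 are all 1, so H_1 = Z.

H_1 = Z.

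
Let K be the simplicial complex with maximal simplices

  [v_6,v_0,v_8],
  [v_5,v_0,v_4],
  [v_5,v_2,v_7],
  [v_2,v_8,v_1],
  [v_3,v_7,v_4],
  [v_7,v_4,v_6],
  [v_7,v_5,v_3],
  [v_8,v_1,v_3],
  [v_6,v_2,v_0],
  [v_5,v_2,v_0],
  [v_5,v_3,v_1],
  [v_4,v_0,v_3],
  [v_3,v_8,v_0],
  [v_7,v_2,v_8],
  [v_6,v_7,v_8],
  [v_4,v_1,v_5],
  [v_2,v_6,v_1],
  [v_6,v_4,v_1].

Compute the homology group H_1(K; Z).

H_1 = Z ⊕ Z_2.

Order the vertices as v_0 < v_1 < v_2 < v_3 < v_4 < v_5 < v_6 < v_7 < v_8. Listing each simplex with vertices in this order, K has dimension 2 with simplices:

  0-simplices (9): [v_0], [v_1], [v_2], [v_3], [v_4], [v_5], [v_6], [v_7], [v_8]
  1-simplices (27): (27 of them)
  2-simplices (18): (18 of them)

Hence C_0 ≅ Z^9, C_1 ≅ Z^27, C_2 ≅ Z^18.

Boundary ∂_1: C_1 → C_0 maps an edge to its endpoints' difference, ∂[p,q] = q − p.
The 9×27 boundary matrix has rank 8 and Smith normal form diag(1,1,1,1,1,1,1,1).

∂_2: C_2 → C_1 sends each 2-simplex [p,q,r] to [q,r] − [p,r] + [p,q]. For instance
  ∂[v_2,v_7,v_8] = [v_7,v_8] − [v_2,v_8] + [v_2,v_7],
  ∂[v_1,v_3,v_8] = [v_3,v_8] − [v_1,v_8] + [v_1,v_3].
This gives a 27×18 integer matrix of rank 18; reducing to Smith normal form yields diagonal entries (1,1,1,1,1,1,1,1,1,1,1,1,1,1,1,1,1,2).

Now H_k = ker ∂_k / im ∂_{k+1}, so:

  H_1: rank ker ∂_1 − rank ∂_2 = (27 − 8) − 18 = 1, and ∂_2 has invariant factor 2 > 1, so H_1 ≅ Z ⊕ Z_2.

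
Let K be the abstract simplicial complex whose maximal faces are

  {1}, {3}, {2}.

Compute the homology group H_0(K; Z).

H_0 = Z^3.

Fix the vertex order 1 < 2 < 3 and write every simplex with vertices in increasing order. Then dim K = 0 and the simplices of K are:

  0-simplices (3): [1], [2], [3]

so the chain groups are C_0 ≅ Z^3.

Computing H_k = (kernel of ∂_k) / (image of ∂_{k+1}):

  H_0: rank C_0 − rank ∂_1 = 3 − 0 = 3, and there is no ∂_1, so H_0 = Z^3.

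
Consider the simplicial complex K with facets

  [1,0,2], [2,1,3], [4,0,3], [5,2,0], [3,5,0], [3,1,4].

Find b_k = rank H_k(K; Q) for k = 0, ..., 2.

Take the total order 0 < 1 < 2 < 3 < 4 < 5 on the vertex set. Then K (dimension 2) consists of the simplices:

  0-simplices (6): [0], [1], [2], [3], [4], [5]
  1-simplices (12): [0,1], [0,2], [0,3], [0,4], [0,5], [1,2], [1,3], [1,4], [2,3], [2,5], [3,4], [3,5]
  2-simplices (6): [0,1,2], [0,2,5], [0,3,4], [0,3,5], [1,2,3], [1,3,4]

Hence C_0 ≅ Z^6, C_1 ≅ Z^12, C_2 ≅ Z^6.

∂_1: C_1 → C_0 sends each edge [p,q] (with p < q) to q − p. For instance
  ∂[0,4] = [4] − [0].
The 6×12 boundary matrix has rank 5 and Smith normal form diag(1,1,1,1,1).

Boundary ∂_2: C_2 → C_1 sends each 2-simplex [p,q,r] to [q,r] − [p,r] + [p,q]. For instance
  ∂[0,1,2] = [1,2] − [0,2] + [0,1],
  ∂[0,3,5] = [3,5] − [0,5] + [0,3].
The 12×6 boundary matrix has rank 6 and Smith normal form diag(1,1,1,1,1,1).

Now H_k = ker ∂_k / im ∂_{k+1}, so:

  H_0: rank C_0 − rank ∂_1 = 6 − 5 = 1, and the invariant factors of ∂_1 are all 1, so H_0 = Z.
  H_1: rank ker ∂_1 − rank ∂_2 = (12 − 5) − 6 = 1, and the invariant factors of ∂_2 are all 1, so H_1 = Z.
  H_2: rank ker ∂_2 − rank ∂_3 = (6 − 6) − 0 = 0, and there is no ∂_3, so H_2 = 0.

Hence the Betti numbers are b_0 = 1, b_1 = 1, b_2 = 0.

b_0 = 1, b_1 = 1, b_2 = 0.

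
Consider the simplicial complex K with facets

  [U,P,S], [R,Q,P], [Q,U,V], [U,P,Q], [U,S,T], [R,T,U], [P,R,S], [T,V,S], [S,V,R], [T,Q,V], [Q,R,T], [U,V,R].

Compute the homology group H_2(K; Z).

H_2 ≅ 0.

Fix the vertex order P < Q < R < S < T < U < V and write every simplex with vertices in increasing order. Then dim K = 2 and the simplices of K are:

  0-simplices (7): P, Q, R, S, T, U, V
  1-simplices (18): PQ, PR, PS, PU, QR, QT, QU, QV, RS, RT, RU, RV, ST, SU, SV, TU, TV, UV
  2-simplices (12): PQR, PQU, PRS, PSU, QRT, QTV, QUV, RSV, RTU, RUV, STU, STV

Hence C_0 ≅ Z^7, C_1 ≅ Z^18, C_2 ≅ Z^12.

The boundary map ∂_1: C_1 → C_0 maps an edge to its endpoints' difference, ∂[p,q] = q − p. For instance
  ∂RT = T − R.
This gives a 7×18 integer matrix of rank 6; reducing to Smith normal form yields diagonal entries (1,1,1,1,1,1).

∂_2: C_2 → C_1 sends each 2-simplex [p,q,r] to [q,r] − [p,r] + [p,q]. For instance
  ∂PQU = QU − PU + PQ,
  ∂STU = TU − SU + ST.
The 18×12 boundary matrix has rank 12 and Smith normal form diag(1,1,1,1,1,1,1,1,1,1,1,2).

Reading off H_k = ker ∂_k / im ∂_{k+1}:

  H_2: rank ker ∂_2 − rank ∂_3 = (12 − 12) − 0 = 0, and there is no ∂_3, so H_2 = 0.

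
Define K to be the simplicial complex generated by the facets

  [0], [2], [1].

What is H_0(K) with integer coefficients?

H_0 = Z^3.

Order the vertices as 0 < 1 < 2. Listing each simplex with vertices in this order, K has dimension 0 with simplices:

  0-simplices (3): [0], [1], [2]

so the chain groups are C_0 ≅ Z^3.

Now H_k = ker ∂_k / im ∂_{k+1}, so:

  H_0: rank C_0 − rank ∂_1 = 3 − 0 = 3, and there is no ∂_1, so H_0 = Z^3.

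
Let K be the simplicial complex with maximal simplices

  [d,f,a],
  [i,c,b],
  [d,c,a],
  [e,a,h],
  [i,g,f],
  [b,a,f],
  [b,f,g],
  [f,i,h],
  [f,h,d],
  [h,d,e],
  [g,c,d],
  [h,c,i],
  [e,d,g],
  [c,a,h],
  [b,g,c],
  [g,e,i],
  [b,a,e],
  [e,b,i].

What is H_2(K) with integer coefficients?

Order the vertices as a < b < c < d < e < f < g < h < i. Listing each simplex with vertices in this order, K has dimension 2 with simplices:

  0-simplices (9): a, b, c, d, e, f, g, h, i
  1-simplices (27): ab, ac, ad, ae, af, ah, bc, be, bf, bg, bi, cd, cg, ch, ci, de, df, dg, dh, eg, eh, ei, fg, fh, fi, gi, hi
  2-simplices (18): abe, abf, acd, ach, adf, aeh, bcg, bci, bei, bfg, cdg, chi, deg, deh, dfh, egi, fgi, fhi

so the chain groups are C_0 ≅ Z^9, C_1 ≅ Z^27, C_2 ≅ Z^18.

Boundary ∂_1: C_1 → C_0 is given by ∂[p,q] = [q] − [p]. For instance
  ∂fg = g − f.
The resulting 9×27 matrix has rank 8, and its Smith normal form has invariant factors (1,1,1,1,1,1,1,1).

∂_2: C_2 → C_1 acts by ∂[p,q,r] = [q,r] − [p,r] + [p,q]. For instance
  ∂fhi = hi − fi + fh,
  ∂deg = eg − dg + de.
The 27×18 boundary matrix has rank 18 and Smith normal form diag(1,1,1,1,1,1,1,1,1,1,1,1,1,1,1,1,1,2).

Reading off H_k = ker ∂_k / im ∂_{k+1}:

  H_2: rank ker ∂_2 − rank ∂_3 = (18 − 18) − 0 = 0, and there is no ∂_3, so H_2 = 0.

H_2 = 0.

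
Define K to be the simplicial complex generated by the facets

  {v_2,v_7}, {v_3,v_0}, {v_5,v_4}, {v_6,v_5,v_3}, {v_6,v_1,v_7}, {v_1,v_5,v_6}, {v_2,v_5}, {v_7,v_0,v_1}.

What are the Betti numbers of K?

b_0 = 1, b_1 = 2, b_2 = 0.

We work with the vertex ordering v_0 < v_1 < v_2 < v_3 < v_4 < v_5 < v_6 < v_7. The simplices of K, each written with vertices in increasing order, are:

  0-simplices (8): [v_0], [v_1], [v_2], [v_3], [v_4], [v_5], [v_6], [v_7]
  1-simplices (13): [v_0,v_1], [v_0,v_3], [v_0,v_7], [v_1,v_5], [v_1,v_6], [v_1,v_7], [v_2,v_5], [v_2,v_7], [v_3,v_5], [v_3,v_6], [v_4,v_5], [v_5,v_6], [v_6,v_7]
  2-simplices (4): [v_0,v_1,v_7], [v_1,v_5,v_6], [v_1,v_6,v_7], [v_3,v_5,v_6]

giving chain groups C_0 ≅ Z^8, C_1 ≅ Z^13, C_2 ≅ Z^4.

∂_1: C_1 → C_0 is given by ∂[p,q] = [q] − [p]. For instance
  ∂[v_2,v_7] = [v_7] − [v_2].
The resulting 8×13 matrix has rank 7, and its Smith normal form has invariant factors (1,1,1,1,1,1,1).

∂_2: C_2 → C_1 sends each 2-simplex [p,q,r] to [q,r] − [p,r] + [p,q]. For instance
  ∂[v_0,v_1,v_7] = [v_1,v_7] − [v_0,v_7] + [v_0,v_1],
  ∂[v_1,v_5,v_6] = [v_5,v_6] − [v_1,v_6] + [v_1,v_5].
This gives a 13×4 integer matrix of rank 4; reducing to Smith normal form yields diagonal entries (1,1,1,1).

Computing H_k = (kernel of ∂_k) / (image of ∂_{k+1}):

  H_0: rank C_0 − rank ∂_1 = 8 − 7 = 1, and the invariant factors of ∂_1 are all 1, so H_0 ≅ Z.
  H_1: rank ker ∂_1 − rank ∂_2 = (13 − 7) − 4 = 2, and the invariant factors of ∂_2 are all 1, so H_1 ≅ Z^2.
  H_2: rank ker ∂_2 − rank ∂_3 = (4 − 4) − 0 = 0, and there is no ∂_3, so H_2 ≅ 0.

As a check, the Euler characteristic is 8 − 13 + 4 = -1, which agrees with 1 − 2 + 0 = -1.

Hence the Betti numbers are b_0 = 1, b_1 = 2, b_2 = 0.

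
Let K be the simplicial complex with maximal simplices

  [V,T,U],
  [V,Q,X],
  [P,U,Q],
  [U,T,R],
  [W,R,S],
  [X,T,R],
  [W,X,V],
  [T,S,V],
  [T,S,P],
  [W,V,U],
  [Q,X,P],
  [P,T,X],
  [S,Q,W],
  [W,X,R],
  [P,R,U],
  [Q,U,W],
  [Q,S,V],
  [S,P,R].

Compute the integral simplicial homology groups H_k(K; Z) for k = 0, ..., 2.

Fix the vertex order P < Q < R < S < T < U < V < W < X and write every simplex with vertices in increasing order. Then dim K = 2 and the simplices of K are:

  0-simplices (9): P, Q, R, S, T, U, V, W, X
  1-simplices (27): PQ, PR, PS, PT, PU, PX, QS, QU, QV, QW, QX, RS, RT, RU, RW, RX, ST, SV, SW, TU, TV, TX, UV, UW, VW, VX, WX
  2-simplices (18): PQU, PQX, PRS, PRU, PST, PTX, QSV, QSW, QUW, QVX, RSW, RTU, RTX, RWX, STV, TUV, UVW, VWX

so the chain groups are C_0 ≅ Z^9, C_1 ≅ Z^27, C_2 ≅ Z^18.

Boundary ∂_1: C_1 → C_0 maps an edge to its endpoints' difference, ∂[p,q] = q − p. For instance
  ∂PQ = Q − P.
The 9×27 boundary matrix has rank 8 and Smith normal form diag(1,1,1,1,1,1,1,1).

Boundary ∂_2: C_2 → C_1 maps a triangle to the signed sum of its edges. For instance
  ∂QUW = UW − QW + QU,
  ∂PQX = QX − PX + PQ.
As a 27×18 matrix over Z this has rank 18, with invariant factors (1,1,1,1,1,1,1,1,1,1,1,1,1,1,1,1,1,2).

Computing H_k = (kernel of ∂_k) / (image of ∂_{k+1}):

  H_0: rank C_0 − rank ∂_1 = 9 − 8 = 1, and the invariant factors of ∂_1 are all 1, so H_0 = Z.
  H_1: rank ker ∂_1 − rank ∂_2 = (27 − 8) − 18 = 1, and ∂_2 has invariant factor 2 > 1, so H_1 = Z ⊕ Z/2Z.
  H_2: rank ker ∂_2 − rank ∂_3 = (18 − 18) − 0 = 0, and there is no ∂_3, so H_2 = 0.

(K is a triangulation of the Klein bottle.)

H_0 = Z,  H_1 = Z ⊕ Z/2Z,  H_2 = 0.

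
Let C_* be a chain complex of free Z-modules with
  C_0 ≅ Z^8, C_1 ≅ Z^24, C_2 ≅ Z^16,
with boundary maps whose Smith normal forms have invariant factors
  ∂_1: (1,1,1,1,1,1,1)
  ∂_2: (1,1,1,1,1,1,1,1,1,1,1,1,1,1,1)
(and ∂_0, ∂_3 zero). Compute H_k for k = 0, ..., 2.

H_0 = Z,  H_1 = Z^2,  H_2 = Z.

H_0: b_0 = 8 − 0 − 7 = 1; torsion from ∂_1 factors > 1: none. So H_0 = Z.
H_1: b_1 = 24 − 7 − 15 = 2; torsion from ∂_2 factors > 1: none. So H_1 = Z^2.
H_2: b_2 = 16 − 15 − 0 = 1; torsion from ∂_3 factors > 1: none. So H_2 = Z.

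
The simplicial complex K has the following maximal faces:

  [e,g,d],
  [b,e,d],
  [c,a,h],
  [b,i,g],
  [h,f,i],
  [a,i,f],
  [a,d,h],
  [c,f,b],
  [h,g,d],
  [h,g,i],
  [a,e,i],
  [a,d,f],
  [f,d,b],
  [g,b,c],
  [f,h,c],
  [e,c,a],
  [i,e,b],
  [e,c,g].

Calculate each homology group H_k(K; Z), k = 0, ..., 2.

H_0 = Z,  H_1 = Z ⊕ Z_2,  H_2 = 0.

K has 9 vertices, 27 edges, 18 triangles.
rank ∂_0 = 0, rank ∂_1 = 8 ⇒ b_0 = 9 − 0 − 8 = 1; all invariant factors of ∂_1 are 1 so no torsion. So H_0 ≅ Z.
rank ∂_1 = 8, rank ∂_2 = 18 ⇒ b_1 = 27 − 8 − 18 = 1; ∂_2 has invariant factor(s) [2] giving torsion. So H_1 ≅ Z ⊕ Z_2.
rank ∂_2 = 18, rank ∂_3 = 0 ⇒ b_2 = 18 − 18 − 0 = 0. So H_2 ≅ 0.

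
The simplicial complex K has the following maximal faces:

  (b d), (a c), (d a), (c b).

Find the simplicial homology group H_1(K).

Order the vertices as a < b < c < d. Listing each simplex with vertices in this order, K has dimension 1 with simplices:

  0-simplices (4): a, b, c, d
  1-simplices (4): ac, ad, bc, bd

so the chain groups are C_0 ≅ Z^4, C_1 ≅ Z^4.

The boundary map ∂_1: C_1 → C_0 sends each edge [p,q] (with p < q) to q − p.
The 4×4 boundary matrix has rank 3 and Smith normal form diag(1,1,1).

Now H_k = ker ∂_k / im ∂_{k+1}, so:

  H_1: rank ker ∂_1 − rank ∂_2 = (4 − 3) − 0 = 1, and there is no ∂_2, so H_1 ≅ Z.

H_1 ≅ Z.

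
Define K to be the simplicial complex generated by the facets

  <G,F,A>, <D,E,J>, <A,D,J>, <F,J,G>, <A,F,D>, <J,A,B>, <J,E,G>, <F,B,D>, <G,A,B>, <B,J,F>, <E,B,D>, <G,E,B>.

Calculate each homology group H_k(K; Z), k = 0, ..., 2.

Take the total order A < B < D < E < F < G < J on the vertex set. Then K (dimension 2) consists of the simplices:

  0-simplices (7): A, B, D, E, F, G, J
  1-simplices (18): AB, AD, AF, AG, AJ, BD, BE, BF, BG, BJ, DE, DF, DJ, EG, EJ, FG, FJ, GJ
  2-simplices (12): ABG, ABJ, ADF, ADJ, AFG, BDE, BDF, BEG, BFJ, DEJ, EGJ, FGJ

so the chain groups are C_0 ≅ Z^7, C_1 ≅ Z^18, C_2 ≅ Z^12.

Boundary ∂_1: C_1 → C_0 is given by ∂[p,q] = [q] − [p]. For instance
  ∂BF = F − B.
The 7×18 boundary matrix has rank 6 and Smith normal form diag(1,1,1,1,1,1).

∂_2: C_2 → C_1 sends each 2-simplex [p,q,r] to [q,r] − [p,r] + [p,q]. For instance
  ∂BDE = DE − BE + BD,
  ∂DEJ = EJ − DJ + DE.
This gives a 18×12 integer matrix of rank 12; reducing to Smith normal form yields diagonal entries (1,1,1,1,1,1,1,1,1,1,1,2).

Reading off H_k = ker ∂_k / im ∂_{k+1}:

  H_0: rank C_0 − rank ∂_1 = 7 − 6 = 1, and the invariant factors of ∂_1 are all 1, so H_0 = Z.
  H_1: rank ker ∂_1 − rank ∂_2 = (18 − 6) − 12 = 0, and ∂_2 has invariant factor 2 > 1, so H_1 = Z/2Z.
  H_2: rank ker ∂_2 − rank ∂_3 = (12 − 12) − 0 = 0, and there is no ∂_3, so H_2 = 0.

As a check, the Euler characteristic is 7 − 18 + 12 = 1, which agrees with 1 − 0 + 0 = 1.
(K is a triangulation of the real projective plane RP^2.)

H_0 = Z,  H_1 = Z/2Z,  H_2 = 0.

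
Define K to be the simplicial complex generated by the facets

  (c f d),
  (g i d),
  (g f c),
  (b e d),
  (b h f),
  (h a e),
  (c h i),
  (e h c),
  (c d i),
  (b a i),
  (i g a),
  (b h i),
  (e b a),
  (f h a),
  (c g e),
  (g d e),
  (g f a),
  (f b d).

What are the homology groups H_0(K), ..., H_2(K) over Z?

Order the vertices as a < b < c < d < e < f < g < h < i. Listing each simplex with vertices in this order, K has dimension 2 with simplices:

  0-simplices (9): a, b, c, d, e, f, g, h, i
  1-simplices (27): ab, ae, af, ag, ah, ai, bd, be, bf, bh, bi, cd, ce, cf, cg, ch, ci, de, df, dg, di, eg, eh, fg, fh, gi, hi
  2-simplices (18): abe, abi, aeh, afg, afh, agi, bde, bdf, bfh, bhi, cdf, cdi, ceg, ceh, cfg, chi, deg, dgi

giving chain groups C_0 ≅ Z^9, C_1 ≅ Z^27, C_2 ≅ Z^18.

The boundary map ∂_1: C_1 → C_0 maps an edge to its endpoints' difference, ∂[p,q] = q − p. For instance
  ∂ab = b − a.
This gives a 9×27 integer matrix of rank 8; reducing to Smith normal form yields diagonal entries (1,1,1,1,1,1,1,1).

∂_2: C_2 → C_1 acts by ∂[p,q,r] = [q,r] − [p,r] + [p,q]. For instance
  ∂dgi = gi − di + dg,
  ∂ceg = eg − cg + ce.
This gives a 27×18 integer matrix of rank 18; reducing to Smith normal form yields diagonal entries (1,1,1,1,1,1,1,1,1,1,1,1,1,1,1,1,1,2).

Reading off H_k = ker ∂_k / im ∂_{k+1}:

  H_0: rank C_0 − rank ∂_1 = 9 − 8 = 1, and the invariant factors of ∂_1 are all 1, so H_0 = Z.
  H_1: rank ker ∂_1 − rank ∂_2 = (27 − 8) − 18 = 1, and ∂_2 has invariant factor 2 > 1, so H_1 = Z × Z/2.
  H_2: rank ker ∂_2 − rank ∂_3 = (18 − 18) − 0 = 0, and there is no ∂_3, so H_2 = 0.

As a check, the Euler characteristic is 9 − 27 + 18 = 0, which agrees with 1 − 1 + 0 = 0.
(K is a triangulation of the Klein bottle.)

H_0 ≅ Z,  H_1 ≅ Z × Z/2,  H_2 = 0.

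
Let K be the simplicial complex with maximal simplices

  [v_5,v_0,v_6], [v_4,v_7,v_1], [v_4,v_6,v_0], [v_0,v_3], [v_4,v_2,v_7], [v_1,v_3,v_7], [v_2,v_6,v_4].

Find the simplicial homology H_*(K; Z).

We work with the vertex ordering v_0 < v_1 < v_2 < v_3 < v_4 < v_5 < v_6 < v_7. The simplices of K, each written with vertices in increasing order, are:

  0-simplices (8): [v_0], [v_1], [v_2], [v_3], [v_4], [v_5], [v_6], [v_7]
  1-simplices (14): [v_0,v_3], [v_0,v_4], [v_0,v_5], [v_0,v_6], [v_1,v_3], [v_1,v_4], [v_1,v_7], [v_2,v_4], [v_2,v_6], [v_2,v_7], [v_3,v_7], [v_4,v_6], [v_4,v_7], [v_5,v_6]
  2-simplices (6): [v_0,v_4,v_6], [v_0,v_5,v_6], [v_1,v_3,v_7], [v_1,v_4,v_7], [v_2,v_4,v_6], [v_2,v_4,v_7]

Hence C_0 ≅ Z^8, C_1 ≅ Z^14, C_2 ≅ Z^6.

The boundary map ∂_1: C_1 → C_0 sends each edge [p,q] (with p < q) to q − p. For instance
  ∂[v_4,v_7] = [v_7] − [v_4].
The resulting 8×14 matrix has rank 7, and its Smith normal form has invariant factors (1,1,1,1,1,1,1).

The boundary map ∂_2: C_2 → C_1 acts by ∂[p,q,r] = [q,r] − [p,r] + [p,q]. For instance
  ∂[v_1,v_3,v_7] = [v_3,v_7] − [v_1,v_7] + [v_1,v_3],
  ∂[v_0,v_4,v_6] = [v_4,v_6] − [v_0,v_6] + [v_0,v_4].
The 14×6 boundary matrix has rank 6 and Smith normal form diag(1,1,1,1,1,1).

Reading off H_k = ker ∂_k / im ∂_{k+1}:

  H_0: rank C_0 − rank ∂_1 = 8 − 7 = 1, and the invariant factors of ∂_1 are all 1, so H_0 ≅ Z.
  H_1: rank ker ∂_1 − rank ∂_2 = (14 − 7) − 6 = 1, and the invariant factors of ∂_2 are all 1, so H_1 ≅ Z.
  H_2: rank ker ∂_2 − rank ∂_3 = (6 − 6) − 0 = 0, and there is no ∂_3, so H_2 ≅ 0.

H_0 = Z,  H_1 = Z,  H_2 = 0.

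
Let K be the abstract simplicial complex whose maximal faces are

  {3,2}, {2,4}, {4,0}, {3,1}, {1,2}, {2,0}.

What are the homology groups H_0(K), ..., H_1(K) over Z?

Take the total order 0 < 1 < 2 < 3 < 4 on the vertex set. Then K (dimension 1) consists of the simplices:

  0-simplices (5): [0], [1], [2], [3], [4]
  1-simplices (6): [0,2], [0,4], [1,2], [1,3], [2,3], [2,4]

so the chain groups are C_0 ≅ Z^5, C_1 ≅ Z^6.

∂_1: C_1 → C_0 is given by ∂[p,q] = [q] − [p].
The 5×6 boundary matrix has rank 4 and Smith normal form diag(1,1,1,1).

Now H_k = ker ∂_k / im ∂_{k+1}, so:

  H_0: rank C_0 − rank ∂_1 = 5 − 4 = 1, and the invariant factors of ∂_1 are all 1, so H_0 = Z.
  H_1: rank ker ∂_1 − rank ∂_2 = (6 − 4) − 0 = 2, and there is no ∂_2, so H_1 = Z^2.

(K is a triangulation of a wedge of 2 circles.)

H_0 = Z,  H_1 = Z^2.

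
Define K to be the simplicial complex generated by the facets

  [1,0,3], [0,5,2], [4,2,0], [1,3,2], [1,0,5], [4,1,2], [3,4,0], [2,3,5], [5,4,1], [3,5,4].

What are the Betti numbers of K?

b_0 = 1, b_1 = 0, b_2 = 0.

Fix the vertex order 0 < 1 < 2 < 3 < 4 < 5 and write every simplex with vertices in increasing order. Then dim K = 2 and the simplices of K are:

  0-simplices (6): [0], [1], [2], [3], [4], [5]
  1-simplices (15): [0,1], [0,2], [0,3], [0,4], [0,5], [1,2], [1,3], [1,4], [1,5], [2,3], [2,4], [2,5], [3,4], [3,5], [4,5]
  2-simplices (10): [0,1,3], [0,1,5], [0,2,4], [0,2,5], [0,3,4], [1,2,3], [1,2,4], [1,4,5], [2,3,5], [3,4,5]

so the chain groups are C_0 ≅ Z^6, C_1 ≅ Z^15, C_2 ≅ Z^10.

∂_1: C_1 → C_0 sends each edge [p,q] (with p < q) to q − p.
The resulting 6×15 matrix has rank 5, and its Smith normal form has invariant factors (1,1,1,1,1).

Boundary ∂_2: C_2 → C_1 sends each 2-simplex [p,q,r] to [q,r] − [p,r] + [p,q]. For instance
  ∂[1,4,5] = [4,5] − [1,5] + [1,4],
  ∂[1,2,3] = [2,3] − [1,3] + [1,2].
The 15×10 boundary matrix has rank 10 and Smith normal form diag(1,1,1,1,1,1,1,1,1,2).

Now H_k = ker ∂_k / im ∂_{k+1}, so:

  H_0: rank C_0 − rank ∂_1 = 6 − 5 = 1, and the invariant factors of ∂_1 are all 1, so H_0 ≅ Z.
  H_1: rank ker ∂_1 − rank ∂_2 = (15 − 5) − 10 = 0, and ∂_2 has invariant factor 2 > 1, so H_1 ≅ Z/2.
  H_2: rank ker ∂_2 − rank ∂_3 = (10 − 10) − 0 = 0, and there is no ∂_3, so H_2 ≅ 0.

(K is a triangulation of the real projective plane RP^2.)

Hence the Betti numbers are b_0 = 1, b_1 = 0, b_2 = 0.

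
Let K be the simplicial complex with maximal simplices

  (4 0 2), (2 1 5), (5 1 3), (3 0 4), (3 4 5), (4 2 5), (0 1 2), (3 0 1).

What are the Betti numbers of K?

b_0 = 1, b_1 = 0, b_2 = 1.

Order the vertices as 0 < 1 < 2 < 3 < 4 < 5. Listing each simplex with vertices in this order, K has dimension 2 with simplices:

  0-simplices (6): [0], [1], [2], [3], [4], [5]
  1-simplices (12): [0,1], [0,2], [0,3], [0,4], [1,2], [1,3], [1,5], [2,4], [2,5], [3,4], [3,5], [4,5]
  2-simplices (8): [0,1,2], [0,1,3], [0,2,4], [0,3,4], [1,2,5], [1,3,5], [2,4,5], [3,4,5]

Hence C_0 ≅ Z^6, C_1 ≅ Z^12, C_2 ≅ Z^8.

The boundary map ∂_1: C_1 → C_0 is given by ∂[p,q] = [q] − [p]. For instance
  ∂[1,5] = [5] − [1].
This gives a 6×12 integer matrix of rank 5; reducing to Smith normal form yields diagonal entries (1,1,1,1,1).

∂_2: C_2 → C_1 sends each 2-simplex [p,q,r] to [q,r] − [p,r] + [p,q]. For instance
  ∂[0,3,4] = [3,4] − [0,4] + [0,3],
  ∂[2,4,5] = [4,5] − [2,5] + [2,4].
As a 12×8 matrix over Z this has rank 7, with invariant factors (1,1,1,1,1,1,1).

From H_k ≅ ker(∂_k) / im(∂_{k+1}) we obtain:

  H_0: rank C_0 − rank ∂_1 = 6 − 5 = 1, and the invariant factors of ∂_1 are all 1, so H_0 = Z.
  H_1: rank ker ∂_1 − rank ∂_2 = (12 − 5) − 7 = 0, and the invariant factors of ∂_2 are all 1, so H_1 = 0.
  H_2: rank ker ∂_2 − rank ∂_3 = (8 − 7) − 0 = 1, and there is no ∂_3, so H_2 = Z.

Hence the Betti numbers are b_0 = 1, b_1 = 0, b_2 = 1.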